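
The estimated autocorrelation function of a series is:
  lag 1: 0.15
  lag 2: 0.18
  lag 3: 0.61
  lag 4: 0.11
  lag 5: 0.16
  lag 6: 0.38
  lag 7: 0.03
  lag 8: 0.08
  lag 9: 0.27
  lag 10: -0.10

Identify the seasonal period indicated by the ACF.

3

The largest autocorrelation is r_3 = 0.61, with weaker echoes at lags 6 (0.38) and 9 (0.27); the remaining lags stay at or below 0.18.
The dominant spike at lag 3 indicates a seasonal period of 3.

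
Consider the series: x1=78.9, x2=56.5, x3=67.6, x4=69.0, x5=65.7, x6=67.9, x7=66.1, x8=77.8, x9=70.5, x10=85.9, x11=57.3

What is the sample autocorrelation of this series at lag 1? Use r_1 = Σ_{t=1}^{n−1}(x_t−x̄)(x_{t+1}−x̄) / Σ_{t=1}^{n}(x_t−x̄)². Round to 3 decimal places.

Mean x̄ = (78.9 + 56.5 + 67.6 + 69.0 + 65.7 + 67.9 + 66.1 + 77.8 + 70.5 + 85.9 + 57.3)/11 = 69.3818
Numerator Σ_{t=1}^{10}(x_t−x̄)(x_{t+1}−x̄) = -286.5667
Denominator Σ(x_t−x̄)² = 777.3164
r_1 = -286.5667 / 777.3164 = -0.369

-0.369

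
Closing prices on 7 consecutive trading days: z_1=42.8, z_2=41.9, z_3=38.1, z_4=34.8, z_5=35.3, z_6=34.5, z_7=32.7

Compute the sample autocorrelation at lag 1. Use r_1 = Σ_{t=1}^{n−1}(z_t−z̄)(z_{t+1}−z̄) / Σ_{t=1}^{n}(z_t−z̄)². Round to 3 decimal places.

0.550

Mean z̄ = (42.8 + 41.9 + 38.1 + 34.8 + 35.3 + 34.5 + 32.7)/7 = 37.1571
Deviations from mean: 5.6429, 4.7429, 0.9429, -2.3571, -1.8571, -2.6571, -4.4571
Σ(z_t−z̄)(z_{t+1}−z̄) = (26.7633) + (4.4718) + (-2.2224) + (4.3776) + (4.9347) + (11.8433) = 50.1682
Denominator Σ(z_t−z̄)² = 91.1571
r_1 = 50.1682 / 91.1571 = 0.550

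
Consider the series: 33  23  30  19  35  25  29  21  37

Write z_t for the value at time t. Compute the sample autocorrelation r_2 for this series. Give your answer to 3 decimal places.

Mean z̄ = (33 + 23 + 30 + 19 + 35 + 25 + 29 + 21 + 37)/9 = 28.0000
Σ(z_t−z̄)(z_{t+2}−z̄) = (10.0000) + (45.0000) + (14.0000) + (27.0000) + (7.0000) + (21.0000) + (9.0000) = 133.0000
Denominator Σ(z_t−z̄)² = 324.0000
r_2 = 133.0000 / 324.0000 = 0.410

0.410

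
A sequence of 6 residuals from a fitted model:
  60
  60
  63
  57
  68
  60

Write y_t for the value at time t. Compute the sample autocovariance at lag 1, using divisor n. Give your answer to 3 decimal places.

-7.574

Mean ȳ = (60 + 60 + 63 + 57 + 68 + 60)/6 = 61.3333
Deviations: -1.3333, -1.3333, 1.6667, -4.3333, 6.6667, -1.3333
Σ_{t=1}^{5}(y_t−ȳ)(y_{t+1}−ȳ) = -45.4444
γ_1 = -45.4444 / 6 = -7.574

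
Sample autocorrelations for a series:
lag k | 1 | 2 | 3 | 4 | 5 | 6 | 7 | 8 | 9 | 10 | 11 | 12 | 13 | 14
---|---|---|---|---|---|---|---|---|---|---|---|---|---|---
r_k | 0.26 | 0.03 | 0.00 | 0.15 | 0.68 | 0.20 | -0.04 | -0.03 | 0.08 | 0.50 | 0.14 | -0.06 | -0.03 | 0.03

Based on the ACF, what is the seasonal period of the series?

The largest autocorrelation is r_5 = 0.68, with a weaker echo at lag 10 (0.50); the remaining lags stay at or below 0.26. The elevated value at lag 1 (0.26), dropping to 0.03 at lag 2, reflects decaying short-term dependence rather than seasonality.
The dominant spike at lag 5 indicates a seasonal period of 5.

5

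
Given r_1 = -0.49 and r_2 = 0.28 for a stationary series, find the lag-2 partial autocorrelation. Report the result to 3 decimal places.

φ_{22} = (r_2 − r_1²) / (1 − r_1²)
r_1² = (-0.49)² = 0.2401
Numerator = 0.28 − 0.2401 = 0.0399; denominator = 1 − 0.2401 = 0.7599
φ_{22} = 0.0399 / 0.7599 = 0.053

0.053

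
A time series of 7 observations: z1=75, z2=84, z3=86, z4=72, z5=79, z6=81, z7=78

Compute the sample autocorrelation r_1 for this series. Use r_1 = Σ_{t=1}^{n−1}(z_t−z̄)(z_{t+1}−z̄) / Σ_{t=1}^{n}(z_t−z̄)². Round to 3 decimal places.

Mean z̄ = (75 + 84 + 86 + 72 + 79 + 81 + 78)/7 = 79.2857
Σ(z_t−z̄)(z_{t+1}−z̄) = (-20.2041) + (31.6531) + (-48.9184) + (2.0816) + (-0.4898) + (-2.2041) = -38.0816
Denominator Σ(z_t−z̄)² = 143.4286
r_1 = -38.0816 / 143.4286 = -0.266

-0.266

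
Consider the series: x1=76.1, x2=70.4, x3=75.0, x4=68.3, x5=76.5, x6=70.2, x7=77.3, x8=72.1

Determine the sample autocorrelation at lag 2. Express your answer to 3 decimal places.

Mean x̄ = (76.1 + 70.4 + 75.0 + 68.3 + 76.5 + 70.2 + 77.3 + 72.1)/8 = 73.2375
Deviations from mean: 2.8625, -2.8375, 1.7625, -4.9375, 3.2625, -3.0375, 4.0625, -1.1375
Σ(x_t−x̄)(x_{t+2}−x̄) = (5.0452) + (14.0102) + (5.7502) + (14.9977) + (13.2539) + (3.4552) = 56.5122
Denominator Σ(x_t−x̄)² = 81.3988
r_2 = 56.5122 / 81.3988 = 0.694

0.694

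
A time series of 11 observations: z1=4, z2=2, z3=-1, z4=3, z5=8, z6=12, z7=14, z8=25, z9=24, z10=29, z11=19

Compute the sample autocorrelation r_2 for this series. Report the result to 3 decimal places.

0.523

Mean z̄ = (4 + 2 − 1 + 3 + 8 + 12 + 14 + 25 + 24 + 29 + 19)/11 = 12.6364
Numerator Σ_{t=1}^{9}(z_t−z̄)(z_{t+2}−z̄) = 565.5537
Denominator Σ(z_t−z̄)² = 1080.5455
r_2 = 565.5537 / 1080.5455 = 0.523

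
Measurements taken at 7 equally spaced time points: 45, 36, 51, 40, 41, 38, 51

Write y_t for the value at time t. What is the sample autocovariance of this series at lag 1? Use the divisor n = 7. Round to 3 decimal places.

-16.676

Mean ȳ = (45 + 36 + 51 + 40 + 41 + 38 + 51)/7 = 43.1429
Σ_{t=1}^{6}(y_t−ȳ)(y_{t+1}−ȳ) = -116.7347
γ_1 = -116.7347 / 7 = -16.676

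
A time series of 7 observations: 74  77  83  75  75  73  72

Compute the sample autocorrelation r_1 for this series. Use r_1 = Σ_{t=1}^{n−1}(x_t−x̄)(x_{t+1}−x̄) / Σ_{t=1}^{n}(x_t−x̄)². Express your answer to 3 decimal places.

Mean x̄ = (74 + 77 + 83 + 75 + 75 + 73 + 72)/7 = 75.5714
Deviations from mean: -1.5714, 1.4286, 7.4286, -0.5714, -0.5714, -2.5714, -3.5714
Σ(x_t−x̄)(x_{t+1}−x̄) = (-2.2449) + (10.6122) + (-4.2449) + (0.3265) + (1.4694) + (9.1837) = 15.1020
Denominator Σ(x_t−x̄)² = 79.7143
r_1 = 15.1020 / 79.7143 = 0.189

0.189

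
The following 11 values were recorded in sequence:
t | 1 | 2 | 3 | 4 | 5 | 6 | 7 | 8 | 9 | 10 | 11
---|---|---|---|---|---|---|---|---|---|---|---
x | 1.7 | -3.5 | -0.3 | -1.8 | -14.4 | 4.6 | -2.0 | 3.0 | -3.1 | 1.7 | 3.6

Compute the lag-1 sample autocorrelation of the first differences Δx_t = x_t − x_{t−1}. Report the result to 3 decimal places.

-0.654

First differences Δx: -5.2, 3.2, -1.5, -12.6, 19.0, -6.6, 5.0, -6.1, 4.8, 1.9
Mean of differences = 0.1900
Numerator Σ(Δx_t−Δx̄)(Δx_{t+1}−Δx̄) = -452.0241
Denominator Σ(Δx_t−Δx̄)² = 691.3490
r_1(Δx) = -452.0241 / 691.3490 = -0.654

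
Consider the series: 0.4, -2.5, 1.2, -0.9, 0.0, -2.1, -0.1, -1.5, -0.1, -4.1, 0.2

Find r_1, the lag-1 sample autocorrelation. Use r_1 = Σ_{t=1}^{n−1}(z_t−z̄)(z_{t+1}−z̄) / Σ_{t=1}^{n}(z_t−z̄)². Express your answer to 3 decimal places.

Mean z̄ = (0.4 − 2.5 + 1.2 − 0.9 + 0.0 − 2.1 − 0.1 − 1.5 − 0.1 − 4.1 + 0.2)/11 = -0.8636
Numerator Σ_{t=1}^{10}(z_t−z̄)(z_{t+1}−z̄) = -14.4486
Denominator Σ(z_t−z̄)² = 23.9855
r_1 = -14.4486 / 23.9855 = -0.602

-0.602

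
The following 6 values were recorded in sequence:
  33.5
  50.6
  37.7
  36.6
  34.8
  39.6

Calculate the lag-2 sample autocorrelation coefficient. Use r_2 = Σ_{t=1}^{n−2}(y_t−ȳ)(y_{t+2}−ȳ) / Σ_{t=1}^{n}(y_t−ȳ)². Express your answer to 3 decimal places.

Mean ȳ = (33.5 + 50.6 + 37.7 + 36.6 + 34.8 + 39.6)/6 = 38.8000
Deviations from mean: -5.3000, 11.8000, -1.1000, -2.2000, -4.0000, 0.8000
Σ(y_t−ȳ)(y_{t+2}−ȳ) = (5.8300) + (-25.9600) + (4.4000) + (-1.7600) = -17.4900
Denominator Σ(y_t−ȳ)² = 190.0200
r_2 = -17.4900 / 190.0200 = -0.092

-0.092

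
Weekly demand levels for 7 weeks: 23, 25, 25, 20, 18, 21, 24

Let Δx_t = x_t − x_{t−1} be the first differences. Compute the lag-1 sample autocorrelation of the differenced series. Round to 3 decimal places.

First differences Δx: 2, 0, -5, -2, 3, 3
Mean of differences = 0.1667
Numerator Σ(Δx_t−Δx̄)(Δx_{t+1}−Δx̄) = 13.6389
Denominator Σ(Δx_t−Δx̄)² = 50.8333
r_1(Δx) = 13.6389 / 50.8333 = 0.268

0.268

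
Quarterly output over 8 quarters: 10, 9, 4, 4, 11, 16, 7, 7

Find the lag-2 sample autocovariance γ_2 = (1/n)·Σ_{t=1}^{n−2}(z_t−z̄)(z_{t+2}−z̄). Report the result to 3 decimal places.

-8.625

Mean z̄ = (10 + 9 + 4 + 4 + 11 + 16 + 7 + 7)/8 = 8.5000
Σ_{t=1}^{6}(z_t−z̄)(z_{t+2}−z̄) = -69.0000
γ_2 = -69.0000 / 8 = -8.625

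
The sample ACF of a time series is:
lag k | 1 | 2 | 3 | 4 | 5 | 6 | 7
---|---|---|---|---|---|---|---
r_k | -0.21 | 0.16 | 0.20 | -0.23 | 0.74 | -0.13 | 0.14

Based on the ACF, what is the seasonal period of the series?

5

The largest autocorrelation is r_5 = 0.74; the remaining lags stay at or below 0.20.
The dominant spike at lag 5 indicates a seasonal period of 5.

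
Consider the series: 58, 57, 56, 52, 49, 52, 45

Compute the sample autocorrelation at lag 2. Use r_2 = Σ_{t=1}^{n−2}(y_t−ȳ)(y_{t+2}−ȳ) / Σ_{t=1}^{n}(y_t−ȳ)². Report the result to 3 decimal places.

0.238

Mean ȳ = (58 + 57 + 56 + 52 + 49 + 52 + 45)/7 = 52.7143
Deviations from mean: 5.2857, 4.2857, 3.2857, -0.7143, -3.7143, -0.7143, -7.7143
Σ(y_t−ȳ)(y_{t+2}−ȳ) = (17.3673) + (-3.0612) + (-12.2041) + (0.5102) + (28.6531) = 31.2653
Denominator Σ(y_t−ȳ)² = 131.4286
r_2 = 31.2653 / 131.4286 = 0.238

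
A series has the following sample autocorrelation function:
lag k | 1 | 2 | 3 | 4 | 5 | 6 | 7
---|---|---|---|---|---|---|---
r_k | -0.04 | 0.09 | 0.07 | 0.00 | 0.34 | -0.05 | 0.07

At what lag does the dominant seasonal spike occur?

5

The largest autocorrelation is r_5 = 0.34; the remaining lags stay at or below 0.09.
The dominant spike at lag 5 indicates a seasonal period of 5.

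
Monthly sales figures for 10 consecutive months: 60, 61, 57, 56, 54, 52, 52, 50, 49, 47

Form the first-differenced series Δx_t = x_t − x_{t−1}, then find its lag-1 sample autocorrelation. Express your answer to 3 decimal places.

First differences Δx: 1, -4, -1, -2, -2, 0, -2, -1, -2
Mean of differences = -1.4444
Numerator Σ(Δx_t−Δx̄)(Δx_{t+1}−Δx̄) = -9.4198
Denominator Σ(Δx_t−Δx̄)² = 16.2222
r_1(Δx) = -9.4198 / 16.2222 = -0.581

-0.581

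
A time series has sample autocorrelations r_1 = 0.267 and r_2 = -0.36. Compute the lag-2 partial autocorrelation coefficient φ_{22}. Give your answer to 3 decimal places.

-0.464

φ_{22} = (r_2 − r_1²) / (1 − r_1²)
r_1² = (0.267)² = 0.071289
Numerator = -0.36 − 0.0713 = -0.4313; denominator = 1 − 0.0713 = 0.9287
φ_{22} = -0.4313 / 0.9287 = -0.464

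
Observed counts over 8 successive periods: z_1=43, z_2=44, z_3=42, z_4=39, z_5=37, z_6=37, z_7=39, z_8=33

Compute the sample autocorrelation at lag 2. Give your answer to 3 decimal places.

Mean z̄ = (43 + 44 + 42 + 39 + 37 + 37 + 39 + 33)/8 = 39.2500
Deviations from mean: 3.7500, 4.7500, 2.7500, -0.2500, -2.2500, -2.2500, -0.2500, -6.2500
Numerator Σ_{t=1}^{6}(z_t−z̄)(z_{t+2}−z̄) = 18.1250
Denominator Σ(z_t−z̄)² = 93.5000
r_2 = 18.1250 / 93.5000 = 0.194

0.194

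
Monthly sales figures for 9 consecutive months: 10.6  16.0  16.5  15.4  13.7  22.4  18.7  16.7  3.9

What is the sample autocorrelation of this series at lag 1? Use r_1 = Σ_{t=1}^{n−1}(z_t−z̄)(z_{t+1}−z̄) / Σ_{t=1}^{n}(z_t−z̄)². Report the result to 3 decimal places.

0.019

Mean z̄ = (10.6 + 16.0 + 16.5 + 15.4 + 13.7 + 22.4 + 18.7 + 16.7 + 3.9)/9 = 14.8778
Numerator Σ_{t=1}^{8}(z_t−z̄)(z_{t+1}−z̄) = 4.1051
Denominator Σ(z_t−z̄)² = 218.8756
r_1 = 4.1051 / 218.8756 = 0.019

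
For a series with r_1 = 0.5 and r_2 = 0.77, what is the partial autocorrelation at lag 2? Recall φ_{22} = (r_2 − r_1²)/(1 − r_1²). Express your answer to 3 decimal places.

φ_{22} = (r_2 − r_1²) / (1 − r_1²)
r_1² = (0.5)² = 0.25
Numerator = 0.77 − 0.2500 = 0.5200; denominator = 1 − 0.2500 = 0.7500
φ_{22} = 0.5200 / 0.7500 = 0.693

0.693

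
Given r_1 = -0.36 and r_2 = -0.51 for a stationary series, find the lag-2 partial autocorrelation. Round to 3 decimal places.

-0.735

φ_{22} = (r_2 − r_1²) / (1 − r_1²)
r_1² = (-0.36)² = 0.1296
Numerator = -0.51 − 0.1296 = -0.6396; denominator = 1 − 0.1296 = 0.8704
φ_{22} = -0.6396 / 0.8704 = -0.735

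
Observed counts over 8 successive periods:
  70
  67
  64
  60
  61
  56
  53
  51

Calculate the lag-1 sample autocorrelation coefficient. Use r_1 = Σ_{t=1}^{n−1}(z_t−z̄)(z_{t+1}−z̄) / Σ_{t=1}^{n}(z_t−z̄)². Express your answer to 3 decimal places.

Mean z̄ = (70 + 67 + 64 + 60 + 61 + 56 + 53 + 51)/8 = 60.2500
Deviations from mean: 9.7500, 6.7500, 3.7500, -0.2500, 0.7500, -4.2500, -7.2500, -9.2500
Σ(z_t−z̄)(z_{t+1}−z̄) = (65.8125) + (25.3125) + (-0.9375) + (-0.1875) + (-3.1875) + (30.8125) + (67.0625) = 184.6875
Denominator Σ(z_t−z̄)² = 311.5000
r_1 = 184.6875 / 311.5000 = 0.593

0.593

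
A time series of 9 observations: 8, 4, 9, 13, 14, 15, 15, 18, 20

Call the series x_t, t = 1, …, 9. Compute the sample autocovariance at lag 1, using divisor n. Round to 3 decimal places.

Mean x̄ = (8 + 4 + 9 + 13 + 14 + 15 + 15 + 18 + 20)/9 = 12.8889
Σ_{t=1}^{8}(x_t−x̄)(x_{t+1}−x̄) = 131.6543
γ_1 = 131.6543 / 9 = 14.628

14.628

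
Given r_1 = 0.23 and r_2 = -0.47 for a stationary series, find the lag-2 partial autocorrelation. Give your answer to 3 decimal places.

φ_{22} = (r_2 − r_1²) / (1 − r_1²)
r_1² = (0.23)² = 0.0529
Numerator = -0.47 − 0.0529 = -0.5229; denominator = 1 − 0.0529 = 0.9471
φ_{22} = -0.5229 / 0.9471 = -0.552

-0.552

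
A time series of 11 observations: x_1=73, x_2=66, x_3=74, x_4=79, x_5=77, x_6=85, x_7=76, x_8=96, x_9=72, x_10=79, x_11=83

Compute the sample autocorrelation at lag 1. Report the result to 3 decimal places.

-0.101

Mean x̄ = (73 + 66 + 74 + 79 + 77 + 85 + 76 + 96 + 72 + 79 + 83)/11 = 78.1818
Numerator Σ_{t=1}^{10}(x_t−x̄)(x_{t+1}−x̄) = -63.3967
Denominator Σ(x_t−x̄)² = 625.6364
r_1 = -63.3967 / 625.6364 = -0.101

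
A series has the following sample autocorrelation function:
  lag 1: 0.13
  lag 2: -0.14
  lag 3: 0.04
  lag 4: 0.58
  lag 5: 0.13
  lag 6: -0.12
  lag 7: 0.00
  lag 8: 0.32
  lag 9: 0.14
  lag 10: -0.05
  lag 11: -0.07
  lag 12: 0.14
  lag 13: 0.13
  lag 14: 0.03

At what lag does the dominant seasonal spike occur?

The largest autocorrelation is r_4 = 0.58, with a weaker echo at lag 8 (0.32); the remaining lags stay at or below 0.14.
The dominant spike at lag 4 indicates a seasonal period of 4.

4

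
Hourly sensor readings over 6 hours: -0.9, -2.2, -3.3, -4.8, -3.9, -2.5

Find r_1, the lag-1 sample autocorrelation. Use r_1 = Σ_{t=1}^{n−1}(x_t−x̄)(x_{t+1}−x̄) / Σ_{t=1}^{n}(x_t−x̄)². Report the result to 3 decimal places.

Mean x̄ = (-0.9 − 2.2 − 3.3 − 4.8 − 3.9 − 2.5)/6 = -2.9333
Σ(x_t−x̄)(x_{t+1}−x̄) = (1.4911) + (-0.2689) + (0.6844) + (1.8044) + (-0.4189) = 3.2922
Denominator Σ(x_t−x̄)² = 9.4133
r_1 = 3.2922 / 9.4133 = 0.350

0.350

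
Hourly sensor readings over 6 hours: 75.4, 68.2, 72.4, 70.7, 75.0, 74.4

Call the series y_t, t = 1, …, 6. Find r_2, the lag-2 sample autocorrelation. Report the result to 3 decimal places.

0.102

Mean ȳ = (75.4 + 68.2 + 72.4 + 70.7 + 75.0 + 74.4)/6 = 72.6833
Deviations from mean: 2.7167, -4.4833, -0.2833, -1.9833, 2.3167, 1.7167
Σ(y_t−ȳ)(y_{t+2}−ȳ) = (-0.7697) + (8.8919) + (-0.6564) + (-3.4047) = 4.0611
Denominator Σ(y_t−ȳ)² = 39.8083
r_2 = 4.0611 / 39.8083 = 0.102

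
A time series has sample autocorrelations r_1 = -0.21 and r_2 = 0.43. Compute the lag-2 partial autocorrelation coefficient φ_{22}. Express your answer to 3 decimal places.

0.404

φ_{22} = (r_2 − r_1²) / (1 − r_1²)
r_1² = (-0.21)² = 0.0441
Numerator = 0.43 − 0.0441 = 0.3859; denominator = 1 − 0.0441 = 0.9559
φ_{22} = 0.3859 / 0.9559 = 0.404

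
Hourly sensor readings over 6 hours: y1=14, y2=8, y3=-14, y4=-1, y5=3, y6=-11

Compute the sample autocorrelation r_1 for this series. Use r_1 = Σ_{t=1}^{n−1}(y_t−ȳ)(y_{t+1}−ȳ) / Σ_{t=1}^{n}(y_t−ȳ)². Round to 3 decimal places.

-0.039

Mean ȳ = (14 + 8 − 14 − 1 + 3 − 11)/6 = -0.1667
Σ(y_t−ȳ)(y_{t+1}−ȳ) = (115.6944) + (-112.9722) + (11.5278) + (-2.6389) + (-34.3056) = -22.6944
Denominator Σ(y_t−ȳ)² = 586.8333
r_1 = -22.6944 / 586.8333 = -0.039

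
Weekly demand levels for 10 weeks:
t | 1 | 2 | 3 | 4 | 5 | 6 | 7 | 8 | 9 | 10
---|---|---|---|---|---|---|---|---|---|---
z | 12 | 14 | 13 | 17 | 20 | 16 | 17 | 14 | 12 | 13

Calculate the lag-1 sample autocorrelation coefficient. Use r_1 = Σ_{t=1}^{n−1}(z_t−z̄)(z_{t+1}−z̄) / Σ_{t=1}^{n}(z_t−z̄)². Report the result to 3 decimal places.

Mean z̄ = (12 + 14 + 13 + 17 + 20 + 16 + 17 + 14 + 12 + 13)/10 = 14.8000
Numerator Σ_{t=1}^{9}(z_t−z̄)(z_{t+1}−z̄) = 25.5600
Denominator Σ(z_t−z̄)² = 61.6000
r_1 = 25.5600 / 61.6000 = 0.415

0.415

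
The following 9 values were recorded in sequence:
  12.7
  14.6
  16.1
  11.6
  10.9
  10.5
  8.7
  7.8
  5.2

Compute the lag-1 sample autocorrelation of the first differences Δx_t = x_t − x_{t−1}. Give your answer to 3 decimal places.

-0.100

First differences Δx: 1.9, 1.5, -4.5, -0.7, -0.4, -1.8, -0.9, -2.6
Mean of differences = -0.9375
Numerator Σ(Δx_t−Δx̄)(Δx_{t+1}−Δx̄) = -3.0439
Denominator Σ(Δx_t−Δx̄)² = 30.5388
r_1(Δx) = -3.0439 / 30.5388 = -0.100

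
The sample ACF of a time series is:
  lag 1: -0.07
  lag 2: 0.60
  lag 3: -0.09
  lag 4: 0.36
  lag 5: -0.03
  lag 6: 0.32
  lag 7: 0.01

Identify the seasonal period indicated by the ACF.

2

The largest autocorrelation is r_2 = 0.60, with weaker echoes at lags 4 (0.36) and 6 (0.32); the remaining lags stay at or below 0.01.
The dominant spike at lag 2 indicates a seasonal period of 2.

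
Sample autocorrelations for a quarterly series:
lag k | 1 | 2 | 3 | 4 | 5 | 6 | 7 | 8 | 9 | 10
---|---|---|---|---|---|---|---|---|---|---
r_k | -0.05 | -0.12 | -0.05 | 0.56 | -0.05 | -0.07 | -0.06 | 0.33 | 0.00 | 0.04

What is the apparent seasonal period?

The largest autocorrelation is r_4 = 0.56, with a weaker echo at lag 8 (0.33); the remaining lags stay at or below 0.04.
The dominant spike at lag 4 indicates a seasonal period of 4.

4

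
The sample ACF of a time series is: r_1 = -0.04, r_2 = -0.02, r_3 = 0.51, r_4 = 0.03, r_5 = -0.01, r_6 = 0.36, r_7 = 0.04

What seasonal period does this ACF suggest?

The largest autocorrelation is r_3 = 0.51, with a weaker echo at lag 6 (0.36); the remaining lags stay at or below 0.04.
The dominant spike at lag 3 indicates a seasonal period of 3.

3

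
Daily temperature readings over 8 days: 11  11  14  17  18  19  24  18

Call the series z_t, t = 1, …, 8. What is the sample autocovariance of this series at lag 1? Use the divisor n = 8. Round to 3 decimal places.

Mean z̄ = (11 + 11 + 14 + 17 + 18 + 19 + 24 + 18)/8 = 16.5000
Σ_{t=1}^{7}(z_t−z̄)(z_{t+1}−z̄) = 77.2500
γ_1 = 77.2500 / 8 = 9.656

9.656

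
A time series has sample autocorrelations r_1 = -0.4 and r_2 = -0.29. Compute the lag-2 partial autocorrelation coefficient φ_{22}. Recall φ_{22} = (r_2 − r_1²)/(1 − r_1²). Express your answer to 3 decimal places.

-0.536

φ_{22} = (r_2 − r_1²) / (1 − r_1²)
r_1² = (-0.4)² = 0.16
Numerator = -0.29 − 0.1600 = -0.4500; denominator = 1 − 0.1600 = 0.8400
φ_{22} = -0.4500 / 0.8400 = -0.536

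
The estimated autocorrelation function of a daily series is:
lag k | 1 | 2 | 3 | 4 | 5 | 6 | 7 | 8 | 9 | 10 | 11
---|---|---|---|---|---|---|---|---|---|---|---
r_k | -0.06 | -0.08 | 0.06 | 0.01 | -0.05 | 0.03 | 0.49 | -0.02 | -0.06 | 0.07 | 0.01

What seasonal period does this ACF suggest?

The largest autocorrelation is r_7 = 0.49; the remaining lags stay at or below 0.07.
The dominant spike at lag 7 indicates a seasonal period of 7.

7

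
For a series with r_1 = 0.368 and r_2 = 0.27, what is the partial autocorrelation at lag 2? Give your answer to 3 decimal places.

φ_{22} = (r_2 − r_1²) / (1 − r_1²)
r_1² = (0.368)² = 0.135424
Numerator = 0.27 − 0.1354 = 0.1346; denominator = 1 − 0.1354 = 0.8646
φ_{22} = 0.1346 / 0.8646 = 0.156

0.156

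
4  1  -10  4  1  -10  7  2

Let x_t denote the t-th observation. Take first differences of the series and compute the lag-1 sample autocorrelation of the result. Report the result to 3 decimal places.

-0.520

First differences Δx: -3, -11, 14, -3, -11, 17, -5
Mean of differences = -0.2857
Numerator Σ(Δx_t−Δx̄)(Δx_{t+1}−Δx̄) = -400.3673
Denominator Σ(Δx_t−Δx̄)² = 769.4286
r_1(Δx) = -400.3673 / 769.4286 = -0.520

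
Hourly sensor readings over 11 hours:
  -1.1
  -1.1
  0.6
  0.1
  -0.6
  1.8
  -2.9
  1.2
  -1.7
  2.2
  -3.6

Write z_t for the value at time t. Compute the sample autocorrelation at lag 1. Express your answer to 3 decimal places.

-0.675

Mean z̄ = (-1.1 − 1.1 + 0.6 + 0.1 − 0.6 + 1.8 − 2.9 + 1.2 − 1.7 + 2.2 − 3.6)/11 = -0.4636
Numerator Σ_{t=1}^{10}(z_t−z̄)(z_{t+1}−z̄) = -23.3304
Denominator Σ(z_t−z̄)² = 34.5655
r_1 = -23.3304 / 34.5655 = -0.675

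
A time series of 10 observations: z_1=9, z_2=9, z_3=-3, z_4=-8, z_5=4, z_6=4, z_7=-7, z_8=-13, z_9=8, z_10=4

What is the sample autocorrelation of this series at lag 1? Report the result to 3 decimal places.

Mean z̄ = (9 + 9 − 3 − 8 + 4 + 4 − 7 − 13 + 8 + 4)/10 = 0.7000
Numerator Σ_{t=1}^{9}(z_t−z̄)(z_{t+1}−z̄) = 56.7100
Denominator Σ(z_t−z̄)² = 560.1000
r_1 = 56.7100 / 560.1000 = 0.101

0.101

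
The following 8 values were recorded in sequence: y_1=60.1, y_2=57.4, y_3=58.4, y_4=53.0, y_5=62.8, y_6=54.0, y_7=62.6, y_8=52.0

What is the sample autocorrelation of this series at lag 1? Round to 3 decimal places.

-0.746

Mean ȳ = (60.1 + 57.4 + 58.4 + 53.0 + 62.8 + 54.0 + 62.6 + 52.0)/8 = 57.5375
Deviations from mean: 2.5625, -0.1375, 0.8625, -4.5375, 5.2625, -3.5375, 5.0625, -5.5375
Numerator Σ_{t=1}^{7}(y_t−ȳ)(y_{t+1}−ȳ) = -92.8214
Denominator Σ(y_t−ȳ)² = 124.4188
r_1 = -92.8214 / 124.4188 = -0.746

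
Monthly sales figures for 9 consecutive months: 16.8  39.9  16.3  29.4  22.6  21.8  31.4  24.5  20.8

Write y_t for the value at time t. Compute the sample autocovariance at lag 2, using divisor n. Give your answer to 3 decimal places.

Mean ȳ = (16.8 + 39.9 + 16.3 + 29.4 + 22.6 + 21.8 + 31.4 + 24.5 + 20.8)/9 = 24.8333
Σ_{t=1}^{7}(y_t−ȳ)(y_{t+2}−ȳ) = 102.4211
γ_2 = 102.4211 / 9 = 11.380

11.380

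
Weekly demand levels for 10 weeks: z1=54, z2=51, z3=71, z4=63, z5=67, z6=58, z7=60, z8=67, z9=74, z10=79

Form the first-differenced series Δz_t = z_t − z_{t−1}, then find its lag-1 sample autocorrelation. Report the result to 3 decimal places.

-0.446

First differences Δz: -3, 20, -8, 4, -9, 2, 7, 7, 5
Mean of differences = 2.7778
Numerator Σ(Δz_t−Δz̄)(Δz_{t+1}−Δz̄) = -279.6049
Denominator Σ(Δz_t−Δz̄)² = 627.5556
r_1(Δz) = -279.6049 / 627.5556 = -0.446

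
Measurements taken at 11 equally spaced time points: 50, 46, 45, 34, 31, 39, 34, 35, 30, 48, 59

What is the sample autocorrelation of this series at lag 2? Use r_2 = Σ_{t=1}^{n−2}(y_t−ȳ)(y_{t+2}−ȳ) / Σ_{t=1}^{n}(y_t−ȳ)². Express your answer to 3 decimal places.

-0.124

Mean ȳ = (50 + 46 + 45 + 34 + 31 + 39 + 34 + 35 + 30 + 48 + 59)/11 = 41.0000
Numerator Σ_{t=1}^{9}(y_t−ȳ)(y_{t+2}−ȳ) = -106.0000
Denominator Σ(y_t−ȳ)² = 854.0000
r_2 = -106.0000 / 854.0000 = -0.124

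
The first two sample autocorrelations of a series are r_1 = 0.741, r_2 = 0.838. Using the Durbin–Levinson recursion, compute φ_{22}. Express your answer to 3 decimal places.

φ_{22} = (r_2 − r_1²) / (1 − r_1²)
r_1² = (0.741)² = 0.549081
Numerator = 0.838 − 0.5491 = 0.2889; denominator = 1 − 0.5491 = 0.4509
φ_{22} = 0.2889 / 0.4509 = 0.641

0.641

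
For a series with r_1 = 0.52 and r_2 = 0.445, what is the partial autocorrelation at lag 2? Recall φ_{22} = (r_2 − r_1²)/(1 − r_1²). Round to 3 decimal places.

0.239

φ_{22} = (r_2 − r_1²) / (1 − r_1²)
r_1² = (0.52)² = 0.2704
Numerator = 0.445 − 0.2704 = 0.1746; denominator = 1 − 0.2704 = 0.7296
φ_{22} = 0.1746 / 0.7296 = 0.239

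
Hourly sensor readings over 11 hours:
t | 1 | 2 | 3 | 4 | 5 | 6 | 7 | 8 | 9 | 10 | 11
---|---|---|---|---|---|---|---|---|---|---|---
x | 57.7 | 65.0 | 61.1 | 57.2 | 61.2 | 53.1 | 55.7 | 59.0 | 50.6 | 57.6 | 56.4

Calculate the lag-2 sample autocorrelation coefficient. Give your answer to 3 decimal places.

Mean x̄ = (57.7 + 65.0 + 61.1 + 57.2 + 61.2 + 53.1 + 55.7 + 59.0 + 50.6 + 57.6 + 56.4)/11 = 57.6909
Numerator Σ_{t=1}^{9}(x_t−x̄)(x_{t+2}−x̄) = 20.8153
Denominator Σ(x_t−x̄)² = 156.3091
r_2 = 20.8153 / 156.3091 = 0.133

0.133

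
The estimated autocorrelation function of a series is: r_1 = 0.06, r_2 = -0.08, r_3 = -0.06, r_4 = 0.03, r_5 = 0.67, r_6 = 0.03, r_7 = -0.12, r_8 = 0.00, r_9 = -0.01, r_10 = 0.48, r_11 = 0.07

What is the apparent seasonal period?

The largest autocorrelation is r_5 = 0.67, with a weaker echo at lag 10 (0.48); the remaining lags stay at or below 0.07.
The dominant spike at lag 5 indicates a seasonal period of 5.

5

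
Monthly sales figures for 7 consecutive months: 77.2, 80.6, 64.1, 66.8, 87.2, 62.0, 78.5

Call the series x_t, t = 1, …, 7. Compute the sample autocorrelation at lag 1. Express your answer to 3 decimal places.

-0.522

Mean x̄ = (77.2 + 80.6 + 64.1 + 66.8 + 87.2 + 62.0 + 78.5)/7 = 73.7714
Numerator Σ_{t=1}^{6}(x_t−x̄)(x_{t+1}−x̄) = -282.5580
Denominator Σ(x_t−x̄)² = 541.7743
r_1 = -282.5580 / 541.7743 = -0.522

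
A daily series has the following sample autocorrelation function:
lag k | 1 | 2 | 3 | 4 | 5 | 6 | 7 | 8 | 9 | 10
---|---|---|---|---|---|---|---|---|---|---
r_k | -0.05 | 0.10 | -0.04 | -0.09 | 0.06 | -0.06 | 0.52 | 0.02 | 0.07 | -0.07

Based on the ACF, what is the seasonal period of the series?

The largest autocorrelation is r_7 = 0.52; the remaining lags stay at or below 0.10.
The dominant spike at lag 7 indicates a seasonal period of 7.

7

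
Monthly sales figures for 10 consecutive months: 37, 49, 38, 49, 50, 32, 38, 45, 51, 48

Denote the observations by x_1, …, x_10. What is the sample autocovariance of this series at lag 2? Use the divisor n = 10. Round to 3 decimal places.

Mean x̄ = (37 + 49 + 38 + 49 + 50 + 32 + 38 + 45 + 51 + 48)/10 = 43.7000
Σ_{t=1}^{8}(x_t−x̄)(x_{t+2}−x̄) = -118.7800
γ_2 = -118.7800 / 10 = -11.878

-11.878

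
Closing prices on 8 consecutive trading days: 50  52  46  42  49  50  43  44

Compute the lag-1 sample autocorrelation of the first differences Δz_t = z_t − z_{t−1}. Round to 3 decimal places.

First differences Δz: 2, -6, -4, 7, 1, -7, 1
Mean of differences = -0.8571
Numerator Σ(Δz_t−Δz̄)(Δz_{t+1}−Δz̄) = -31.4490
Denominator Σ(Δz_t−Δz̄)² = 150.8571
r_1(Δz) = -31.4490 / 150.8571 = -0.208

-0.208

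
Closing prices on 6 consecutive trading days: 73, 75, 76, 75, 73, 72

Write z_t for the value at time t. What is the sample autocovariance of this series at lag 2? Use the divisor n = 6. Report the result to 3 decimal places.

-0.833

Mean z̄ = (73 + 75 + 76 + 75 + 73 + 72)/6 = 74.0000
Σ_{t=1}^{4}(z_t−z̄)(z_{t+2}−z̄) = -5.0000
γ_2 = -5.0000 / 6 = -0.833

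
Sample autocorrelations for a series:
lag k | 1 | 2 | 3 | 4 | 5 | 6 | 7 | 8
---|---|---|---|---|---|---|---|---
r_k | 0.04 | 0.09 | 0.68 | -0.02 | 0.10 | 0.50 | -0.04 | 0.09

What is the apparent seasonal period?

3

The largest autocorrelation is r_3 = 0.68, with a weaker echo at lag 6 (0.50); the remaining lags stay at or below 0.10.
The dominant spike at lag 3 indicates a seasonal period of 3.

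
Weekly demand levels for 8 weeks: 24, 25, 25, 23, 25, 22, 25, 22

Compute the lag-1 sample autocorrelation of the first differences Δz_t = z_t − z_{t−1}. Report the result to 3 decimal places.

First differences Δz: 1, 0, -2, 2, -3, 3, -3
Mean of differences = -0.2857
Numerator Σ(Δz_t−Δz̄)(Δz_{t+1}−Δz̄) = -28.0816
Denominator Σ(Δz_t−Δz̄)² = 35.4286
r_1(Δz) = -28.0816 / 35.4286 = -0.793

-0.793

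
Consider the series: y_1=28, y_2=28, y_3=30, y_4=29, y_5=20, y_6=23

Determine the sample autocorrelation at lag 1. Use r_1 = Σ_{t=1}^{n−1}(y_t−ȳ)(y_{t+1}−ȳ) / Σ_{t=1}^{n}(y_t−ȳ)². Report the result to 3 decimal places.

Mean ȳ = (28 + 28 + 30 + 29 + 20 + 23)/6 = 26.3333
Deviations from mean: 1.6667, 1.6667, 3.6667, 2.6667, -6.3333, -3.3333
Numerator Σ_{t=1}^{5}(y_t−ȳ)(y_{t+1}−ȳ) = 22.8889
Denominator Σ(y_t−ȳ)² = 77.3333
r_1 = 22.8889 / 77.3333 = 0.296

0.296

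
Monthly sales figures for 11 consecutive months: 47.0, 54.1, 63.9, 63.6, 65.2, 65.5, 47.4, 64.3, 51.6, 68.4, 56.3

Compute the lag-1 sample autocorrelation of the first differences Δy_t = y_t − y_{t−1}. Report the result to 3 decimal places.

First differences Δy: 7.1, 9.8, -0.3, 1.6, 0.3, -18.1, 16.9, -12.7, 16.8, -12.1
Mean of differences = 0.9300
Numerator Σ(Δy_t−Δȳ)(Δy_{t+1}−Δȳ) = -890.1139
Denominator Σ(Δy_t−Δȳ)² = 1343.7010
r_1(Δy) = -890.1139 / 1343.7010 = -0.662

-0.662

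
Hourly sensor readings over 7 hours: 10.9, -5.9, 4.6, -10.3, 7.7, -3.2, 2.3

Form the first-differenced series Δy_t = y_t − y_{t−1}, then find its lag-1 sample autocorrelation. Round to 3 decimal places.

First differences Δy: -16.8, 10.5, -14.9, 18.0, -10.9, 5.5
Mean of differences = -1.4333
Numerator Σ(Δy_t−Δȳ)(Δy_{t+1}−Δȳ) = -855.3844
Denominator Σ(Δy_t−Δȳ)² = 1075.2333
r_1(Δy) = -855.3844 / 1075.2333 = -0.796

-0.796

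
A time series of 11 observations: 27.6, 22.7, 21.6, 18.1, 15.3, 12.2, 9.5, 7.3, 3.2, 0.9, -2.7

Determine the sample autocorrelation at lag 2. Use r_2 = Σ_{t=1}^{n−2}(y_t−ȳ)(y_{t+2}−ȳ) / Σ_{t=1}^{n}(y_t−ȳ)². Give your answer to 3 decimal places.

Mean ȳ = (27.6 + 22.7 + 21.6 + 18.1 + 15.3 + 12.2 + 9.5 + 7.3 + 3.2 + 0.9 − 2.7)/11 = 12.3364
Numerator Σ_{t=1}^{9}(y_t−ȳ)(y_{t+2}−ȳ) = 440.9674
Denominator Σ(y_t−ȳ)² = 941.9855
r_2 = 440.9674 / 941.9855 = 0.468

0.468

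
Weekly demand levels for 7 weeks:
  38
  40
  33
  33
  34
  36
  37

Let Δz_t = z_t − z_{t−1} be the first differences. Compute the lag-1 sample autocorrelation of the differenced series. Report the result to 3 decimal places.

First differences Δz: 2, -7, 0, 1, 2, 1
Mean of differences = -0.1667
Numerator Σ(Δz_t−Δz̄)(Δz_{t+1}−Δz̄) = -10.6944
Denominator Σ(Δz_t−Δz̄)² = 58.8333
r_1(Δz) = -10.6944 / 58.8333 = -0.182

-0.182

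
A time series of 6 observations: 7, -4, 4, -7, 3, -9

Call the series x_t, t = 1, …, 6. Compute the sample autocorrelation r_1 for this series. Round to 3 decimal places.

-0.584

Mean x̄ = (7 − 4 + 4 − 7 + 3 − 9)/6 = -1.0000
Σ(x_t−x̄)(x_{t+1}−x̄) = (-24.0000) + (-15.0000) + (-30.0000) + (-24.0000) + (-32.0000) = -125.0000
Denominator Σ(x_t−x̄)² = 214.0000
r_1 = -125.0000 / 214.0000 = -0.584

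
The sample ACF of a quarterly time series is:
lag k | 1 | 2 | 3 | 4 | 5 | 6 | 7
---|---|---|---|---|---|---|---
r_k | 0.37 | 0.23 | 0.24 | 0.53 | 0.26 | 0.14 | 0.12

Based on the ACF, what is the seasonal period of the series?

4

The largest autocorrelation is r_4 = 0.53; the remaining lags stay at or below 0.37. The elevated value at lag 1 (0.37), dropping to 0.23 at lag 2, reflects decaying short-term dependence rather than seasonality.
The dominant spike at lag 4 indicates a seasonal period of 4.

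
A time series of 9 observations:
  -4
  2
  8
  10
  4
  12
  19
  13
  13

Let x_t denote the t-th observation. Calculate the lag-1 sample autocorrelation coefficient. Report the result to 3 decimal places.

Mean x̄ = (-4 + 2 + 8 + 10 + 4 + 12 + 19 + 13 + 13)/9 = 8.5556
Numerator Σ_{t=1}^{8}(x_t−x̄)(x_{t+1}−x̄) = 165.0247
Denominator Σ(x_t−x̄)² = 384.2222
r_1 = 165.0247 / 384.2222 = 0.430

0.430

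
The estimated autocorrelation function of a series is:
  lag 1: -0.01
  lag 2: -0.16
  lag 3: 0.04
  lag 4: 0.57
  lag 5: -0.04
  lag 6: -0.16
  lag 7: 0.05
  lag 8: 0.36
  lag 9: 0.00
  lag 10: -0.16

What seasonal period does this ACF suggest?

4

The largest autocorrelation is r_4 = 0.57, with a weaker echo at lag 8 (0.36); the remaining lags stay at or below 0.05.
The dominant spike at lag 4 indicates a seasonal period of 4.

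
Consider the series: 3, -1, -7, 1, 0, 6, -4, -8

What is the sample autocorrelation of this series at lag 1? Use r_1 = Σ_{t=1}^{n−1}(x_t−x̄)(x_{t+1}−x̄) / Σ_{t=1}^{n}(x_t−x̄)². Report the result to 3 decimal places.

-0.017

Mean x̄ = (3 − 1 − 7 + 1 + 0 + 6 − 4 − 8)/8 = -1.2500
Σ(x_t−x̄)(x_{t+1}−x̄) = (1.0625) + (-1.4375) + (-12.9375) + (2.8125) + (9.0625) + (-19.9375) + (18.5625) = -2.8125
Denominator Σ(x_t−x̄)² = 163.5000
r_1 = -2.8125 / 163.5000 = -0.017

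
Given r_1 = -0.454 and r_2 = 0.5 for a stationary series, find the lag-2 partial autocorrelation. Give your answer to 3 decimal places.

φ_{22} = (r_2 − r_1²) / (1 − r_1²)
r_1² = (-0.454)² = 0.206116
Numerator = 0.5 − 0.2061 = 0.2939; denominator = 1 − 0.2061 = 0.7939
φ_{22} = 0.2939 / 0.7939 = 0.370

0.370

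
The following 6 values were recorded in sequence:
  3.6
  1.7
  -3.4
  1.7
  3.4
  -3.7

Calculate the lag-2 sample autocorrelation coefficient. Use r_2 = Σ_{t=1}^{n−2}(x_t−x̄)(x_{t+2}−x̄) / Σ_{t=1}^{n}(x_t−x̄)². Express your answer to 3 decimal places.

Mean x̄ = (3.6 + 1.7 − 3.4 + 1.7 + 3.4 − 3.7)/6 = 0.5500
Σ(x_t−x̄)(x_{t+2}−x̄) = (-12.0475) + (1.3225) + (-11.2575) + (-4.8875) = -26.8700
Denominator Σ(x_t−x̄)² = 53.7350
r_2 = -26.8700 / 53.7350 = -0.500

-0.500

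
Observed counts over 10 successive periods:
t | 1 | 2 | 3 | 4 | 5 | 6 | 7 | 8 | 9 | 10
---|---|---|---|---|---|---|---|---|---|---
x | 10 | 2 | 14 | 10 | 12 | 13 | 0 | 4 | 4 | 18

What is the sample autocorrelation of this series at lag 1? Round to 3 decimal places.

Mean x̄ = (10 + 2 + 14 + 10 + 12 + 13 + 0 + 4 + 4 + 18)/10 = 8.7000
Numerator Σ_{t=1}^{9}(x_t−x̄)(x_{t+1}−x̄) = -36.9900
Denominator Σ(x_t−x̄)² = 312.1000
r_1 = -36.9900 / 312.1000 = -0.119

-0.119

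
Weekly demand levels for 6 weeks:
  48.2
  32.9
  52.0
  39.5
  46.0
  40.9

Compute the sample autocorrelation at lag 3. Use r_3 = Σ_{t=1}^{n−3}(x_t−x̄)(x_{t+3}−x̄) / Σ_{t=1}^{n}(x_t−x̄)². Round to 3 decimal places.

-0.287

Mean x̄ = (48.2 + 32.9 + 52.0 + 39.5 + 46.0 + 40.9)/6 = 43.2500
Deviations from mean: 4.9500, -10.3500, 8.7500, -3.7500, 2.7500, -2.3500
Σ(x_t−x̄)(x_{t+3}−x̄) = (-18.5625) + (-28.4625) + (-20.5625) = -67.5875
Denominator Σ(x_t−x̄)² = 235.3350
r_3 = -67.5875 / 235.3350 = -0.287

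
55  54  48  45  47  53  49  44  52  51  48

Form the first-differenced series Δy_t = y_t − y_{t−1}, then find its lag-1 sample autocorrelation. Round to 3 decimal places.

First differences Δy: -1, -6, -3, 2, 6, -4, -5, 8, -1, -3
Mean of differences = -0.7000
Numerator Σ(Δy_t−Δȳ)(Δy_{t+1}−Δȳ) = -21.5900
Denominator Σ(Δy_t−Δȳ)² = 196.1000
r_1(Δy) = -21.5900 / 196.1000 = -0.110

-0.110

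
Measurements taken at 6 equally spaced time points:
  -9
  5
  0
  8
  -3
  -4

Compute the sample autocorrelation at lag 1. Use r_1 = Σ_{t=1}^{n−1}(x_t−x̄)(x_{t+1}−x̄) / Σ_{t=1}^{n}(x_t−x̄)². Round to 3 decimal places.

Mean x̄ = (-9 + 5 + 0 + 8 − 3 − 4)/6 = -0.5000
Deviations from mean: -8.5000, 5.5000, 0.5000, 8.5000, -2.5000, -3.5000
Numerator Σ_{t=1}^{5}(x_t−x̄)(x_{t+1}−x̄) = -52.2500
Denominator Σ(x_t−x̄)² = 193.5000
r_1 = -52.2500 / 193.5000 = -0.270

-0.270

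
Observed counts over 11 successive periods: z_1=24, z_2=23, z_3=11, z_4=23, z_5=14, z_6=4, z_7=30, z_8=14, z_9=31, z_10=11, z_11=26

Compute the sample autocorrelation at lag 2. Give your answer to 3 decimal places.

0.301

Mean z̄ = (24 + 23 + 11 + 23 + 14 + 4 + 30 + 14 + 31 + 11 + 26)/11 = 19.1818
Numerator Σ_{t=1}^{9}(z_t−z̄)(z_{t+2}−z̄) = 233.0248
Denominator Σ(z_t−z̄)² = 773.6364
r_2 = 233.0248 / 773.6364 = 0.301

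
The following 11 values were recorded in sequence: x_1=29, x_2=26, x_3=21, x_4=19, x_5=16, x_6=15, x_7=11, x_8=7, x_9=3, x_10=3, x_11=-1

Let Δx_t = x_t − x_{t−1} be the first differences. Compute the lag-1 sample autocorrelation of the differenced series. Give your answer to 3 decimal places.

-0.364

First differences Δx: -3, -5, -2, -3, -1, -4, -4, -4, 0, -4
Mean of differences = -3.0000
Numerator Σ(Δx_t−Δx̄)(Δx_{t+1}−Δx̄) = -8.0000
Denominator Σ(Δx_t−Δx̄)² = 22.0000
r_1(Δx) = -8.0000 / 22.0000 = -0.364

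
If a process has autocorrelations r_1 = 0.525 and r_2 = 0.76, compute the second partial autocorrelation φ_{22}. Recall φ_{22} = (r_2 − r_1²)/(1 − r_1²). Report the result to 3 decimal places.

0.669

φ_{22} = (r_2 − r_1²) / (1 − r_1²)
r_1² = (0.525)² = 0.275625
Numerator = 0.76 − 0.2756 = 0.4844; denominator = 1 − 0.2756 = 0.7244
φ_{22} = 0.4844 / 0.7244 = 0.669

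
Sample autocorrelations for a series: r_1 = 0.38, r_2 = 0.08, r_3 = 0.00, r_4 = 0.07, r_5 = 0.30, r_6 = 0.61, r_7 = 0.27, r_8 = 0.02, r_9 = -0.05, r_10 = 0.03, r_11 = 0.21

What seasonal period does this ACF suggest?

6

The largest autocorrelation is r_6 = 0.61; the remaining lags stay at or below 0.38. The elevated value at lag 1 (0.38), dropping to 0.08 at lag 2, reflects decaying short-term dependence rather than seasonality.
The dominant spike at lag 6 indicates a seasonal period of 6.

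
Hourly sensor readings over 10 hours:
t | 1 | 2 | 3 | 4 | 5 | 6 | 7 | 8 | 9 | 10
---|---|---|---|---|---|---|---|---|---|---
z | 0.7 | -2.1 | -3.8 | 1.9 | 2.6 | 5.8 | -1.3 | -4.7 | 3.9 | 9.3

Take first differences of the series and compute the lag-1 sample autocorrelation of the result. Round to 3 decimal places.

0.063

First differences Δz: -2.8, -1.7, 5.7, 0.7, 3.2, -7.1, -3.4, 8.6, 5.4
Mean of differences = 0.9556
Numerator Σ(Δz_t−Δz̄)(Δz_{t+1}−Δz̄) = 13.2736
Denominator Σ(Δz_t−Δz̄)² = 210.8222
r_1(Δz) = 13.2736 / 210.8222 = 0.063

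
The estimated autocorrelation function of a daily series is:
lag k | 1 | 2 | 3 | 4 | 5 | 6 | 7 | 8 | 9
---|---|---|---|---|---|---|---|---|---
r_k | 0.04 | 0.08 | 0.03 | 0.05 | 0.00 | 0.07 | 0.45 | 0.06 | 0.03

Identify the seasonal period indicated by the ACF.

The largest autocorrelation is r_7 = 0.45; the remaining lags stay at or below 0.08.
The dominant spike at lag 7 indicates a seasonal period of 7.

7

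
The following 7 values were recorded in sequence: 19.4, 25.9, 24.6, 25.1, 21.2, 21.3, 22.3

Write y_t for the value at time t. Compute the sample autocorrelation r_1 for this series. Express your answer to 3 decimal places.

Mean ȳ = (19.4 + 25.9 + 24.6 + 25.1 + 21.2 + 21.3 + 22.3)/7 = 22.8286
Deviations from mean: -3.4286, 3.0714, 1.7714, 2.2714, -1.6286, -1.5286, -0.5286
Numerator Σ_{t=1}^{6}(y_t−ȳ)(y_{t+1}−ȳ) = -1.4680
Denominator Σ(y_t−ȳ)² = 34.7543
r_1 = -1.4680 / 34.7543 = -0.042

-0.042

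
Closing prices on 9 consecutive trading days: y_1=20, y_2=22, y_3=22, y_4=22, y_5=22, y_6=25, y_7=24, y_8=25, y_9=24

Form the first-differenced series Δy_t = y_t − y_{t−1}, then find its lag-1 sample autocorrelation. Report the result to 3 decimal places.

-0.482

First differences Δy: 2, 0, 0, 0, 3, -1, 1, -1
Mean of differences = 0.5000
Numerator Σ(Δy_t−Δȳ)(Δy_{t+1}−Δȳ) = -6.7500
Denominator Σ(Δy_t−Δȳ)² = 14.0000
r_1(Δy) = -6.7500 / 14.0000 = -0.482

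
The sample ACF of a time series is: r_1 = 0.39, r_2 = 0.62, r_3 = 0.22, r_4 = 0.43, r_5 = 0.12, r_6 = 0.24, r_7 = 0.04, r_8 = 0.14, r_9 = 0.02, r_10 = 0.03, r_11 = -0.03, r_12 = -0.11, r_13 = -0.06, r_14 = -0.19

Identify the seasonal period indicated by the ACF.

The largest autocorrelation is r_2 = 0.62, with a weaker echo at lag 4 (0.43); the remaining lags stay at or below 0.39.
The dominant spike at lag 2 indicates a seasonal period of 2.

2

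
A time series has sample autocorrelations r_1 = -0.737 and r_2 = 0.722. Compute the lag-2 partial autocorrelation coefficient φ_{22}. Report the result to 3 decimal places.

0.391

φ_{22} = (r_2 − r_1²) / (1 − r_1²)
r_1² = (-0.737)² = 0.543169
Numerator = 0.722 − 0.5432 = 0.1788; denominator = 1 − 0.5432 = 0.4568
φ_{22} = 0.1788 / 0.4568 = 0.391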